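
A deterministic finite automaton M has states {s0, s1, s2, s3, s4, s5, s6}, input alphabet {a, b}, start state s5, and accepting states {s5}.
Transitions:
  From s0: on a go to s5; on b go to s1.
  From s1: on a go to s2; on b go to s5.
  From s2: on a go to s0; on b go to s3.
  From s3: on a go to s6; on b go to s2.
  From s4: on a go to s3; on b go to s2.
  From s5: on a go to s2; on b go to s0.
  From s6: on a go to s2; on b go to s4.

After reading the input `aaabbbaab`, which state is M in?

s1

s5 --a--> s2
s2 --a--> s0
s0 --a--> s5
s5 --b--> s0
s0 --b--> s1
s1 --b--> s5
s5 --a--> s2
s2 --a--> s0
s0 --b--> s1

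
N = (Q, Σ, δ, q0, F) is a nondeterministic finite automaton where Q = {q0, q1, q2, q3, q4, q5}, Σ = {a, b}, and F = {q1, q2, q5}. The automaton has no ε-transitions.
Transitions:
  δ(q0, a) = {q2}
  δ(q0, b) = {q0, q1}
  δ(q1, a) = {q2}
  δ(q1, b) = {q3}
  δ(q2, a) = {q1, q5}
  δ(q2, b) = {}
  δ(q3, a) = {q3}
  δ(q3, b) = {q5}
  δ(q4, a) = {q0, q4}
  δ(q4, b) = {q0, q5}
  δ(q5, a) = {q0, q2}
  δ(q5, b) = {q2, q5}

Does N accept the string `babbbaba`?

rejected

Start: {q0}
read b: {q0, q1}
read a: {q2}
read b: {}
The reachable set is empty and stays empty for the remaining 5 symbols.
Reachable ∩ accepting = {} — empty.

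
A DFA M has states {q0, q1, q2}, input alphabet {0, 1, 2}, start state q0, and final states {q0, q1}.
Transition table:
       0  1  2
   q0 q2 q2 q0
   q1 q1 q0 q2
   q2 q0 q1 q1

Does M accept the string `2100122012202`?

accepted

q0 --2--> q0
q0 --1--> q2
q2 --0--> q0
q0 --0--> q2
q2 --1--> q1
q1 --2--> q2
q2 --2--> q1
q1 --0--> q1
q1 --1--> q0
q0 --2--> q0
q0 --2--> q0
q0 --0--> q2
q2 --2--> q1
End in state q1, which is an accepting state.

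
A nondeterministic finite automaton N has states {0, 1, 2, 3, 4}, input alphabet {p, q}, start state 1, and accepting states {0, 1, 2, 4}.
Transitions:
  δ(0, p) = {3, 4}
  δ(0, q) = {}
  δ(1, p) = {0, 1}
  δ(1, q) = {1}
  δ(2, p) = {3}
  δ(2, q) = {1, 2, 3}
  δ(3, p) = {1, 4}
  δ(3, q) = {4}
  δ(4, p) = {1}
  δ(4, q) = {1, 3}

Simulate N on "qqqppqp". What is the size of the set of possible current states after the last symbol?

3

Start: {1}
read q: {1}
read q: {1}
read q: {1}
read p: {0, 1}
read p: {0, 1, 3, 4}
read q: {1, 3, 4}
read p: {0, 1, 4}
Final reachable set {0, 1, 4} has 3 states.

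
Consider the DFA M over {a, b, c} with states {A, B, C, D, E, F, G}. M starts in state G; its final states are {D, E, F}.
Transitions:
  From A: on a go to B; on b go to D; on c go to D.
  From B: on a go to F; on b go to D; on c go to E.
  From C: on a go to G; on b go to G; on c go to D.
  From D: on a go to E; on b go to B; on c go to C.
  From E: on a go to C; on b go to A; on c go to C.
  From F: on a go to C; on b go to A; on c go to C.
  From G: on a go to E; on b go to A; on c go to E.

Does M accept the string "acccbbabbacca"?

G --a--> E
E --c--> C
C --c--> D
D --c--> C
C --b--> G
G --b--> A
A --a--> B
B --b--> D
D --b--> B
B --a--> F
F --c--> C
C --c--> D
D --a--> E
End in state E, which is an accepting state.

accepted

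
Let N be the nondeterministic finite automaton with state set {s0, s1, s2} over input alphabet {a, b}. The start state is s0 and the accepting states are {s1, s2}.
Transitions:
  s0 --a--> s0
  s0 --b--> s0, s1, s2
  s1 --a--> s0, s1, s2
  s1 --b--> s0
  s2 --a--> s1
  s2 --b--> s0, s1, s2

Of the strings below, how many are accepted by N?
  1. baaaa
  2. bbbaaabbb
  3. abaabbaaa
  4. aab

4

baaaa: accepted
bbbaaabbb: accepted
abaabbaaa: accepted
aab: accepted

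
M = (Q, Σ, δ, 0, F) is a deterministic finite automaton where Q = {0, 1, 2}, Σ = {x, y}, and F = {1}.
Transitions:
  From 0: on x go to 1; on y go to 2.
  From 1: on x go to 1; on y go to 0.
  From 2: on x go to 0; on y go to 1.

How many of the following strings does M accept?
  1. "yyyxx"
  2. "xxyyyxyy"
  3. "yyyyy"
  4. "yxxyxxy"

"yyyxx": accepted
"xxyyyxyy": rejected
"yyyyy": accepted
"yxxyxxy": rejected

2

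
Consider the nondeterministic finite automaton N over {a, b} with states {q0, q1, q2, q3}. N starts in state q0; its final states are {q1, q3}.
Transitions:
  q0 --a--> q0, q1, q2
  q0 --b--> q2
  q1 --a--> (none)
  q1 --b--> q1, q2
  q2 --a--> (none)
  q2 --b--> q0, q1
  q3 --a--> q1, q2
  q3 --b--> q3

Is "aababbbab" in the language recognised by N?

Start: {q0}
read a: {q0, q1, q2}
read a: {q0, q1, q2}
read b: {q0, q1, q2}
read a: {q0, q1, q2}
read b: {q0, q1, q2}
read b: {q0, q1, q2}
read b: {q0, q1, q2}
read a: {q0, q1, q2}
read b: {q0, q1, q2}
Reachable ∩ accepting = {q1} — nonempty.

accepted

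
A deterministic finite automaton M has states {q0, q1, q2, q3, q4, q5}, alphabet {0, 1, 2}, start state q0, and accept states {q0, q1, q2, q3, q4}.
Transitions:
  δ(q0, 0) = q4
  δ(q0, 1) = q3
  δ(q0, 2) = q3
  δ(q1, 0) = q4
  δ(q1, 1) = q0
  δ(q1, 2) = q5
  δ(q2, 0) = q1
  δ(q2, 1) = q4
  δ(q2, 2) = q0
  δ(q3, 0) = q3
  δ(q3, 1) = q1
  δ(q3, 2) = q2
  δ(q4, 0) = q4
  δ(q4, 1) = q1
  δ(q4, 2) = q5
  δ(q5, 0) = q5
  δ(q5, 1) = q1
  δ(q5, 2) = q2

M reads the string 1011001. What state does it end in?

q1

q0 --1--> q3
q3 --0--> q3
q3 --1--> q1
q1 --1--> q0
q0 --0--> q4
q4 --0--> q4
q4 --1--> q1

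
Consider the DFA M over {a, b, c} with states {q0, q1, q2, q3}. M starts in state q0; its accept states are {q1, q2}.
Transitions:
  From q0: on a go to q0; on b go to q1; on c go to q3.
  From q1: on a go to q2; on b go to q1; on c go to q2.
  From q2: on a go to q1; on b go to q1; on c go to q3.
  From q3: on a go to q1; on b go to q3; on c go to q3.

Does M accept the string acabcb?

accepted

q0 --a--> q0
q0 --c--> q3
q3 --a--> q1
q1 --b--> q1
q1 --c--> q2
q2 --b--> q1
End in state q1, which is an accepting state.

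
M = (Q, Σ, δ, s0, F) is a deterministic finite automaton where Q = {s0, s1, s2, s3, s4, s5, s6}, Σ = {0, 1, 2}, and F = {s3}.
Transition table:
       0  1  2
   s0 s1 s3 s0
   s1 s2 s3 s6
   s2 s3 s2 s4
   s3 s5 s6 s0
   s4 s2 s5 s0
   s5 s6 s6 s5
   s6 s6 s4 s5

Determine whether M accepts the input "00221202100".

s0 --0--> s1
s1 --0--> s2
s2 --2--> s4
s4 --2--> s0
s0 --1--> s3
s3 --2--> s0
s0 --0--> s1
s1 --2--> s6
s6 --1--> s4
s4 --0--> s2
s2 --0--> s3
End in state s3, which is an accepting state.

accepted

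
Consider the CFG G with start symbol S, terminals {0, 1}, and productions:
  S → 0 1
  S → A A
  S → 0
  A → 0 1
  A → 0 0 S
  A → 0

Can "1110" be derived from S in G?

no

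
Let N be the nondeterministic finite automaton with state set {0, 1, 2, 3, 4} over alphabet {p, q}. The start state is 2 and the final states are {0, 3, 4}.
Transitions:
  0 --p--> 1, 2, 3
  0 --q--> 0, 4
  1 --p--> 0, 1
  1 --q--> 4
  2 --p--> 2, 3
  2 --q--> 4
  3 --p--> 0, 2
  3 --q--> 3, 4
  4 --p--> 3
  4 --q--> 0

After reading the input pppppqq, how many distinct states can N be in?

Start: {2}
read p: {2, 3}
read p: {0, 2, 3}
read p: {0, 1, 2, 3}
read p: {0, 1, 2, 3}
read p: {0, 1, 2, 3}
read q: {0, 3, 4}
read q: {0, 3, 4}
Final reachable set {0, 3, 4} has 3 states.

3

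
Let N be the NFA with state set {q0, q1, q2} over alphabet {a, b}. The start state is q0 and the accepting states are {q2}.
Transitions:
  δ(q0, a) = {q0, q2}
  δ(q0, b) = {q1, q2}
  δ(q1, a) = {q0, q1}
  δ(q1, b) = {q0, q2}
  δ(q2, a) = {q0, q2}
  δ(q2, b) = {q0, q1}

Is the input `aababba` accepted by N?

Start: {q0}
read a: {q0, q2}
read a: {q0, q2}
read b: {q0, q1, q2}
read a: {q0, q1, q2}
read b: {q0, q1, q2}
read b: {q0, q1, q2}
read a: {q0, q1, q2}
Reachable ∩ accepting = {q2} — nonempty.

accepted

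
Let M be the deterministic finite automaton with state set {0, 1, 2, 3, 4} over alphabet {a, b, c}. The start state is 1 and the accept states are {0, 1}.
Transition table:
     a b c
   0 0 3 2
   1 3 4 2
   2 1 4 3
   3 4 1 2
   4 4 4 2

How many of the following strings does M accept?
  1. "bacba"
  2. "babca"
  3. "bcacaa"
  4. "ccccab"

1

"bacba": rejected
"babca": accepted
"bcacaa": rejected
"ccccab": rejected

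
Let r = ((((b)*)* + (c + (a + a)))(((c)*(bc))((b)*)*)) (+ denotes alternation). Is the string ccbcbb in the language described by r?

yes

Split as ε·ccbcbb: (((b)*)*+(c+(a+a))) matches ε and (((c)*(bc))((b)*)*) matches ccbcbb.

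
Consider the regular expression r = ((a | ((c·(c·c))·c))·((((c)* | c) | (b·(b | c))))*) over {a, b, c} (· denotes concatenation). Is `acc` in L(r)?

yes

Split as a·cc: (a|((c·(c·c))·c)) matches a and ((((c)*|c)|(b·(b|c))))* matches cc.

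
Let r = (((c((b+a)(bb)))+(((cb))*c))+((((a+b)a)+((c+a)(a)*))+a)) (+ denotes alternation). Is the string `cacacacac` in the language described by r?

no

Neither ((c((b+a)(bb)))+(((cb))*c)) nor ((((a+b)a)+((c+a)(a)*))+a) matches cacacacac.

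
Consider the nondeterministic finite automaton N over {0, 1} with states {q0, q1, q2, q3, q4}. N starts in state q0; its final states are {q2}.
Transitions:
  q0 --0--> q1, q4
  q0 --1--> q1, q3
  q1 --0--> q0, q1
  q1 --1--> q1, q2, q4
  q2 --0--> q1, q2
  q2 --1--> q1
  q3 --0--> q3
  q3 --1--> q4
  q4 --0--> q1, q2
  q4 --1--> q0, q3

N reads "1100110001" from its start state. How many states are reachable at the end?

5

Start: {q0}
read 1: {q1, q3}
read 1: {q1, q2, q4}
read 0: {q0, q1, q2}
read 0: {q0, q1, q2, q4}
read 1: {q0, q1, q2, q3, q4}
read 1: {q0, q1, q2, q3, q4}
read 0: {q0, q1, q2, q3, q4}
read 0: {q0, q1, q2, q3, q4}
read 0: {q0, q1, q2, q3, q4}
read 1: {q0, q1, q2, q3, q4}
Final reachable set {q0, q1, q2, q3, q4} has 5 states.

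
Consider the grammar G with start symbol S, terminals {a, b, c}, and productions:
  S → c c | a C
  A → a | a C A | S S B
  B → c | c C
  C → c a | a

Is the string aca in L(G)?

yes

S ⇒ aC ⇒ aca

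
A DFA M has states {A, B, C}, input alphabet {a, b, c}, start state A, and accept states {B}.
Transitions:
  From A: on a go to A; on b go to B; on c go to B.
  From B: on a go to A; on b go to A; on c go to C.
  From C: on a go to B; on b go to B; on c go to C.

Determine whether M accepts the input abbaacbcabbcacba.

rejected

A --a--> A
A --b--> B
B --b--> A
A --a--> A
A --a--> A
A --c--> B
B --b--> A
A --c--> B
B --a--> A
A --b--> B
B --b--> A
A --c--> B
B --a--> A
A --c--> B
B --b--> A
A --a--> A
End in state A, which is not an accepting state.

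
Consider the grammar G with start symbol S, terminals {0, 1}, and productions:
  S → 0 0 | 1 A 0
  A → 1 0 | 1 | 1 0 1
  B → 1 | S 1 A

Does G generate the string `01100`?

no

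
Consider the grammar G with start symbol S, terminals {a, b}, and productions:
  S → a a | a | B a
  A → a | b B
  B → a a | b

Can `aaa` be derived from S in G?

S ⇒ Ba ⇒ aaa

yes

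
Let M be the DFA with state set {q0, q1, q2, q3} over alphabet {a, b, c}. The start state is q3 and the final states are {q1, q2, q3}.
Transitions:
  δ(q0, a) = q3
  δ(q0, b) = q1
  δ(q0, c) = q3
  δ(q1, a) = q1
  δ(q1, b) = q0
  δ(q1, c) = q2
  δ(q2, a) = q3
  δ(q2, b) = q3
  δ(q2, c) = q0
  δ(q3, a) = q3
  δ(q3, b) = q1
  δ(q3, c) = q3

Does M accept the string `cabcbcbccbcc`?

rejected

q3 --c--> q3
q3 --a--> q3
q3 --b--> q1
q1 --c--> q2
q2 --b--> q3
q3 --c--> q3
q3 --b--> q1
q1 --c--> q2
q2 --c--> q0
q0 --b--> q1
q1 --c--> q2
q2 --c--> q0
End in state q0, which is not an accepting state.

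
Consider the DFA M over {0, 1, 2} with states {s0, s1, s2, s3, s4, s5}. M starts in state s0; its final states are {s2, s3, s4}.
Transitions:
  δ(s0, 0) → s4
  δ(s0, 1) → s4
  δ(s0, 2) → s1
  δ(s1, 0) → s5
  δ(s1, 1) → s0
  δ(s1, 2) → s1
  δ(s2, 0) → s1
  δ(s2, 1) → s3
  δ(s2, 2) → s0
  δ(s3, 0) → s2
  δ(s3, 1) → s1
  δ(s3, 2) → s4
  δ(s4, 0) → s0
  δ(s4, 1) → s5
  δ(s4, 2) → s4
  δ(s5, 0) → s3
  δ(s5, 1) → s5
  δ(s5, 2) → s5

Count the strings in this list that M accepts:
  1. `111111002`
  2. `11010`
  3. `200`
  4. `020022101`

1

`111111002`: rejected
`11010`: rejected
`200`: accepted
`020022101`: rejected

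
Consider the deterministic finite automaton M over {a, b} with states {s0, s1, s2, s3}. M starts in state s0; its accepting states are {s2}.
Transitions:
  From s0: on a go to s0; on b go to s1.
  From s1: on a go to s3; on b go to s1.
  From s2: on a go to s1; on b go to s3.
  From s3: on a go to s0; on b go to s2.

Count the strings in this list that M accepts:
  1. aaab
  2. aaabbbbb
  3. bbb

aaab: rejected
aaabbbbb: rejected
bbb: rejected

0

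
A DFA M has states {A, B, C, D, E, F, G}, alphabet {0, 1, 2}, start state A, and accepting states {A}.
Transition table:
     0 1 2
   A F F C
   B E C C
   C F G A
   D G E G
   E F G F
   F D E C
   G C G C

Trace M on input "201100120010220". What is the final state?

A --2--> C
C --0--> F
F --1--> E
E --1--> G
G --0--> C
C --0--> F
F --1--> E
E --2--> F
F --0--> D
D --0--> G
G --1--> G
G --0--> C
C --2--> A
A --2--> C
C --0--> F

F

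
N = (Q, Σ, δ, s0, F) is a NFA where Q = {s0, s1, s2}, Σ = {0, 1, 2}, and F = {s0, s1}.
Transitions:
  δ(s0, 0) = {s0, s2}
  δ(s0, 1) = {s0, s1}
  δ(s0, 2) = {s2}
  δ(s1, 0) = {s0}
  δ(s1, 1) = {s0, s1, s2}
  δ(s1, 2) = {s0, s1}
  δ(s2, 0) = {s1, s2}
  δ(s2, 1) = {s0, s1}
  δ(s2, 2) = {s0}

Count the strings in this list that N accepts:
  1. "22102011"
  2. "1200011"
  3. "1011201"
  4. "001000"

"22102011": accepted
"1200011": accepted
"1011201": accepted
"001000": accepted

4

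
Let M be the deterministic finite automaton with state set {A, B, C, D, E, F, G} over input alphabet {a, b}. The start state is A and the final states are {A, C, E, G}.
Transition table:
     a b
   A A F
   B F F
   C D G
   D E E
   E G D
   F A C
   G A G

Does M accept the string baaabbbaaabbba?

accepted

A --b--> F
F --a--> A
A --a--> A
A --a--> A
A --b--> F
F --b--> C
C --b--> G
G --a--> A
A --a--> A
A --a--> A
A --b--> F
F --b--> C
C --b--> G
G --a--> A
End in state A, which is an accepting state.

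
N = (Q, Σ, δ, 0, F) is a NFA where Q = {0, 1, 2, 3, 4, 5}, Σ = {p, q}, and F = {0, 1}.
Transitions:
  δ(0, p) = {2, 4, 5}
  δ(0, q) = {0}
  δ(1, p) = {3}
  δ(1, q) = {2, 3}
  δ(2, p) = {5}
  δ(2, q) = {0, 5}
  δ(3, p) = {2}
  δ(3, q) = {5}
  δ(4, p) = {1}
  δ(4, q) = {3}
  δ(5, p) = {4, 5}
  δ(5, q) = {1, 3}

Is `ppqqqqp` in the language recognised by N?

rejected

Start: {0}
read p: {2, 4, 5}
read p: {1, 4, 5}
read q: {1, 2, 3}
read q: {0, 2, 3, 5}
read q: {0, 1, 3, 5}
read q: {0, 1, 2, 3, 5}
read p: {2, 3, 4, 5}
Reachable ∩ accepting = {} — empty.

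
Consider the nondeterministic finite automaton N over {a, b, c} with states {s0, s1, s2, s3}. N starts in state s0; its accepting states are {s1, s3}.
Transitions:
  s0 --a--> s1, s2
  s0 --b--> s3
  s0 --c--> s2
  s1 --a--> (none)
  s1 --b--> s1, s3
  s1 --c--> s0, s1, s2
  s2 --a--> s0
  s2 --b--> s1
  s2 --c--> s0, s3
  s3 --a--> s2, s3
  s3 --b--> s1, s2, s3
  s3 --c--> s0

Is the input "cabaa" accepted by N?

Start: {s0}
read c: {s2}
read a: {s0}
read b: {s3}
read a: {s2, s3}
read a: {s0, s2, s3}
Reachable ∩ accepting = {s3} — nonempty.

accepted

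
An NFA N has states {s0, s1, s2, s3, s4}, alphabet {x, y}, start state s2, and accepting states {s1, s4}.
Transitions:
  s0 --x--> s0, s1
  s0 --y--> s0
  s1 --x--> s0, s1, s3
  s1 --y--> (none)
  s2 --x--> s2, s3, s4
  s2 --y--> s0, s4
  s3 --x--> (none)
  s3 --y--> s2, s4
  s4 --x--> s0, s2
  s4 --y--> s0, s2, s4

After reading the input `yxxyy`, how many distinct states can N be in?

Start: {s2}
read y: {s0, s4}
read x: {s0, s1, s2}
read x: {s0, s1, s2, s3, s4}
read y: {s0, s2, s4}
read y: {s0, s2, s4}
Final reachable set {s0, s2, s4} has 3 states.

3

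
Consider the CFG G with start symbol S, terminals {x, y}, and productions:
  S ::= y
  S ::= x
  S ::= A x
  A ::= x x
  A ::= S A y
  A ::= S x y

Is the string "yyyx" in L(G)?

no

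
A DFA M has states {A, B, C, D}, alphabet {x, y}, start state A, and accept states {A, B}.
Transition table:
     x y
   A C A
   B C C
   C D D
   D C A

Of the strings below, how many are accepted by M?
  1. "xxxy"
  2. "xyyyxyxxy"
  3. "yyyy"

"xxxy": rejected
"xyyyxyxxy": accepted
"yyyy": accepted

2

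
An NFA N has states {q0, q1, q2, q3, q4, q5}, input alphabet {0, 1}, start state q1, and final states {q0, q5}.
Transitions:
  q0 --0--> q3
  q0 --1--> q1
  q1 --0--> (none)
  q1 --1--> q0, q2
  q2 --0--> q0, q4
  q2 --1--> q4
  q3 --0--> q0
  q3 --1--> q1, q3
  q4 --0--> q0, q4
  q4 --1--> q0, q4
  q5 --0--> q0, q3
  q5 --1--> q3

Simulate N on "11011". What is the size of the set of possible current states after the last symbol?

Start: {q1}
read 1: {q0, q2}
read 1: {q1, q4}
read 0: {q0, q4}
read 1: {q0, q1, q4}
read 1: {q0, q1, q2, q4}
Final reachable set {q0, q1, q2, q4} has 4 states.

4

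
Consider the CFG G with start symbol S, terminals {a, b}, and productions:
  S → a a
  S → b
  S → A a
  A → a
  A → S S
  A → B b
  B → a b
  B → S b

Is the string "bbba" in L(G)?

yes

S ⇒ Aa ⇒ Bba ⇒ Sbba ⇒ bbba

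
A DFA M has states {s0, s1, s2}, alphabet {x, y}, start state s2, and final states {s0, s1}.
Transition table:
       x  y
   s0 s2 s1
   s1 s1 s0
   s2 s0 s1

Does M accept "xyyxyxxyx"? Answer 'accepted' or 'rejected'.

rejected

s2 --x--> s0
s0 --y--> s1
s1 --y--> s0
s0 --x--> s2
s2 --y--> s1
s1 --x--> s1
s1 --x--> s1
s1 --y--> s0
s0 --x--> s2
End in state s2, which is not an accepting state.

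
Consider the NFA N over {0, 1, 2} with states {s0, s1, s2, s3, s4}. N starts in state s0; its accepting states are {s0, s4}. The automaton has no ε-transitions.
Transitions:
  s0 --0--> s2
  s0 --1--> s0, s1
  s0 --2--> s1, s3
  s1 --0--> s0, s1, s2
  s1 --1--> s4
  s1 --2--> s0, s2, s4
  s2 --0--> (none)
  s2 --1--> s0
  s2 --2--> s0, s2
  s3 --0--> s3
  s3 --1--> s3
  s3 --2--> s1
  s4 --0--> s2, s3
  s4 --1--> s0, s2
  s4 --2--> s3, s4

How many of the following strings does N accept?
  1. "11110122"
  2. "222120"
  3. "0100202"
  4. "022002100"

"11110122": accepted
"222120": accepted
"0100202": rejected
"022002100": accepted

3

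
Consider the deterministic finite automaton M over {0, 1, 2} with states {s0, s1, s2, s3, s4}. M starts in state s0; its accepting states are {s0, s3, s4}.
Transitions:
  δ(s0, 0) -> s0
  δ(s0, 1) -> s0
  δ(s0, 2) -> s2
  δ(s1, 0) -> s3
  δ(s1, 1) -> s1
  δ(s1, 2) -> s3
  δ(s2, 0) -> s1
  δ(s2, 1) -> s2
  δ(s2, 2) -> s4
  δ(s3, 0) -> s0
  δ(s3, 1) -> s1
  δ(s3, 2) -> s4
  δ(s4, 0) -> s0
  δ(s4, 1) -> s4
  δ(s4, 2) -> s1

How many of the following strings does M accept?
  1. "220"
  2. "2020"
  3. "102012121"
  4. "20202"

"220": accepted
"2020": accepted
"102012121": rejected
"20202": rejected

2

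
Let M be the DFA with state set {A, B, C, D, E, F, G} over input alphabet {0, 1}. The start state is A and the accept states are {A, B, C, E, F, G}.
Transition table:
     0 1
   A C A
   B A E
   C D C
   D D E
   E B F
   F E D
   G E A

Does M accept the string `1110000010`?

A --1--> A
A --1--> A
A --1--> A
A --0--> C
C --0--> D
D --0--> D
D --0--> D
D --0--> D
D --1--> E
E --0--> B
End in state B, which is an accepting state.

accepted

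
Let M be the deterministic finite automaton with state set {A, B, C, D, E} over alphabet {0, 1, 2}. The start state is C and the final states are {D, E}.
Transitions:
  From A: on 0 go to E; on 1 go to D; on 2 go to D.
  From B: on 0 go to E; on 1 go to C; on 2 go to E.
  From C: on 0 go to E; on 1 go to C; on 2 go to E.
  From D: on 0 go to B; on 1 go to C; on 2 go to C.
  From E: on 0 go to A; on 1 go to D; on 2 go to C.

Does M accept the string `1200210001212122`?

C --1--> C
C --2--> E
E --0--> A
A --0--> E
E --2--> C
C --1--> C
C --0--> E
E --0--> A
A --0--> E
E --1--> D
D --2--> C
C --1--> C
C --2--> E
E --1--> D
D --2--> C
C --2--> E
End in state E, which is an accepting state.

accepted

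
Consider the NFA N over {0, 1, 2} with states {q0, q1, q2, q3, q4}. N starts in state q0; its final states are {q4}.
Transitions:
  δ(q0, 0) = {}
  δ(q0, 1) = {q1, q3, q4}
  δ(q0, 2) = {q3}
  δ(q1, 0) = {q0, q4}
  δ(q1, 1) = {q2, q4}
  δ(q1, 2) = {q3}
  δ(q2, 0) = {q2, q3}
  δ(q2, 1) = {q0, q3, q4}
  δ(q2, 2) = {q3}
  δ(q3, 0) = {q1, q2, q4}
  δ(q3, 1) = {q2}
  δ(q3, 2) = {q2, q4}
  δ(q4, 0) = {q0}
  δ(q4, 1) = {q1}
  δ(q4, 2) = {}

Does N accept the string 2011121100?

accepted

Start: {q0}
read 2: {q3}
read 0: {q1, q2, q4}
read 1: {q0, q1, q2, q3, q4}
read 1: {q0, q1, q2, q3, q4}
read 1: {q0, q1, q2, q3, q4}
read 2: {q2, q3, q4}
read 1: {q0, q1, q2, q3, q4}
read 1: {q0, q1, q2, q3, q4}
read 0: {q0, q1, q2, q3, q4}
read 0: {q0, q1, q2, q3, q4}
Reachable ∩ accepting = {q4} — nonempty.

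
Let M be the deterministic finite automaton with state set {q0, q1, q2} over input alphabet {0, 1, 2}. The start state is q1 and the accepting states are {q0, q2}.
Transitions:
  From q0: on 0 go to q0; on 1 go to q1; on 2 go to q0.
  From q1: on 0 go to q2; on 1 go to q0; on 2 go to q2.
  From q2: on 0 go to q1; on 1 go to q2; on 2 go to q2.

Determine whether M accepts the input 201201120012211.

q1 --2--> q2
q2 --0--> q1
q1 --1--> q0
q0 --2--> q0
q0 --0--> q0
q0 --1--> q1
q1 --1--> q0
q0 --2--> q0
q0 --0--> q0
q0 --0--> q0
q0 --1--> q1
q1 --2--> q2
q2 --2--> q2
q2 --1--> q2
q2 --1--> q2
End in state q2, which is an accepting state.

accepted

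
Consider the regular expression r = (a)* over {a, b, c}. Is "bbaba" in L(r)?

no

bbaba cannot be split into zero or more pieces each matching a.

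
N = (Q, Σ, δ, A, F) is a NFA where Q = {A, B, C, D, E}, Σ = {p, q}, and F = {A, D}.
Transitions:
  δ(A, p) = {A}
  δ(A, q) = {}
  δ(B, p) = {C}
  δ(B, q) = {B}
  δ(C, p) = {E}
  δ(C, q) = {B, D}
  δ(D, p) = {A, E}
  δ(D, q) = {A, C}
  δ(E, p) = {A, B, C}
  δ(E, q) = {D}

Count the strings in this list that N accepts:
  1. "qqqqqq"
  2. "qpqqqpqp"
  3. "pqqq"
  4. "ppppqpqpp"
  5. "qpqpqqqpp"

"qqqqqq": rejected
"qpqqqpqp": rejected
"pqqq": rejected
"ppppqpqpp": rejected
"qpqpqqqpp": rejected

0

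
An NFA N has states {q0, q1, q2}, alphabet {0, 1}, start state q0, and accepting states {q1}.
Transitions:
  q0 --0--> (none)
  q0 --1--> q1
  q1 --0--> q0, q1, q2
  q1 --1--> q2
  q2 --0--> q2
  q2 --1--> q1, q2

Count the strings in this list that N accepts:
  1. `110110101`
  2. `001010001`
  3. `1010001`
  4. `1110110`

3

`110110101`: accepted
`001010001`: rejected
`1010001`: accepted
`1110110`: accepted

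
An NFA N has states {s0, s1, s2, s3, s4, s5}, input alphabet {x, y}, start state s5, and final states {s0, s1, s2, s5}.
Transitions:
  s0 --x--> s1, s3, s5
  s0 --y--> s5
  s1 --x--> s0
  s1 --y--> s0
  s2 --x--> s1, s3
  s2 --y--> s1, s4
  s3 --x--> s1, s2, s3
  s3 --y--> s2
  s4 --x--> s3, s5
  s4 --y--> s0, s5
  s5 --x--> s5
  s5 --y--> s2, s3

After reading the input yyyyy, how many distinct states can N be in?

Start: {s5}
read y: {s2, s3}
read y: {s1, s2, s4}
read y: {s0, s1, s4, s5}
read y: {s0, s2, s3, s5}
read y: {s1, s2, s3, s4, s5}
Final reachable set {s1, s2, s3, s4, s5} has 5 states.

5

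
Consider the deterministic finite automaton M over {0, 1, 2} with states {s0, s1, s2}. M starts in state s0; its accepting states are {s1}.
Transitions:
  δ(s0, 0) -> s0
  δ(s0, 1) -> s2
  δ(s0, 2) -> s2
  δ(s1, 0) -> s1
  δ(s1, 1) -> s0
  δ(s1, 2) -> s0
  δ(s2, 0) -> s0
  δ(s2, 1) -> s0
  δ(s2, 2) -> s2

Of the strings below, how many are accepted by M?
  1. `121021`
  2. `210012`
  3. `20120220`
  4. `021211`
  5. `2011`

0

`121021`: rejected
`210012`: rejected
`20120220`: rejected
`021211`: rejected
`2011`: rejected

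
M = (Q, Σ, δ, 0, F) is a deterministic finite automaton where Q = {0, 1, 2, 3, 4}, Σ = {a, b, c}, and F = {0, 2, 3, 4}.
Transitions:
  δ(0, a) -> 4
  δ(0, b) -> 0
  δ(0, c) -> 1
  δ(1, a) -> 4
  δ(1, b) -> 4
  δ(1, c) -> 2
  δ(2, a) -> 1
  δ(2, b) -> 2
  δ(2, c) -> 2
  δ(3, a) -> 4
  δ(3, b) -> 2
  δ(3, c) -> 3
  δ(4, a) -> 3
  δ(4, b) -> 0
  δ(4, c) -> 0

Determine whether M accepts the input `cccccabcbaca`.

0 --c--> 1
1 --c--> 2
2 --c--> 2
2 --c--> 2
2 --c--> 2
2 --a--> 1
1 --b--> 4
4 --c--> 0
0 --b--> 0
0 --a--> 4
4 --c--> 0
0 --a--> 4
End in state 4, which is an accepting state.

accepted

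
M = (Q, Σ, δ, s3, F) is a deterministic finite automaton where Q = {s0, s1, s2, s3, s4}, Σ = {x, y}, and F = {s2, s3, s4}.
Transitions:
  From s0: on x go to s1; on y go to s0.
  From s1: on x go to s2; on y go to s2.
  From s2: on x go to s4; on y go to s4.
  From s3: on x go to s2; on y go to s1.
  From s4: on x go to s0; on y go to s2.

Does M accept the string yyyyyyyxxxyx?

s3 --y--> s1
s1 --y--> s2
s2 --y--> s4
s4 --y--> s2
s2 --y--> s4
s4 --y--> s2
s2 --y--> s4
s4 --x--> s0
s0 --x--> s1
s1 --x--> s2
s2 --y--> s4
s4 --x--> s0
End in state s0, which is not an accepting state.

rejected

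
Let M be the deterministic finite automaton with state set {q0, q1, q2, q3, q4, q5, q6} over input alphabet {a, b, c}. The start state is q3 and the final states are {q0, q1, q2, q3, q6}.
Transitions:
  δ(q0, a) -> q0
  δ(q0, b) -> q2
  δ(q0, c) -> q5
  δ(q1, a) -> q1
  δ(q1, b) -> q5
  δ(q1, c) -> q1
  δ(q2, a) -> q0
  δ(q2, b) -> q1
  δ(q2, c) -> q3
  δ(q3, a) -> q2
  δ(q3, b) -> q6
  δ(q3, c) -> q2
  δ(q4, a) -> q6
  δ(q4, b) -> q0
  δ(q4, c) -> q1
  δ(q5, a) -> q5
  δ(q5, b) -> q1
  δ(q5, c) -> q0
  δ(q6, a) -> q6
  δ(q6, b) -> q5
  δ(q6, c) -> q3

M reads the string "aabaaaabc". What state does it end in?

q3

q3 --a--> q2
q2 --a--> q0
q0 --b--> q2
q2 --a--> q0
q0 --a--> q0
q0 --a--> q0
q0 --a--> q0
q0 --b--> q2
q2 --c--> q3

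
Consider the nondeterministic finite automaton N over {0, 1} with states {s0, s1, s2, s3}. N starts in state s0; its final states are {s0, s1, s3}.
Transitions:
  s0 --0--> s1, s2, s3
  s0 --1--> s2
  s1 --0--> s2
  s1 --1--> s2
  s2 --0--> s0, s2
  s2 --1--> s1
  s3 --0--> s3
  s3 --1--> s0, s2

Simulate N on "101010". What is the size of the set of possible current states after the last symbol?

2

Start: {s0}
read 1: {s2}
read 0: {s0, s2}
read 1: {s1, s2}
read 0: {s0, s2}
read 1: {s1, s2}
read 0: {s0, s2}
Final reachable set {s0, s2} has 2 states.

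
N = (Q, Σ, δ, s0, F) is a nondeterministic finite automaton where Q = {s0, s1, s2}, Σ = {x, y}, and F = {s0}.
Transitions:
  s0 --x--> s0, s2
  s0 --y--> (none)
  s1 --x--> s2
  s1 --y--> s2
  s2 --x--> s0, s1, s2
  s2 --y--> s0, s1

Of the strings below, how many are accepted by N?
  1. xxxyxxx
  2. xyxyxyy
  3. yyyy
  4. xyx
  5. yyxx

2

xxxyxxx: accepted
xyxyxyy: rejected
yyyy: rejected
xyx: accepted
yyxx: rejected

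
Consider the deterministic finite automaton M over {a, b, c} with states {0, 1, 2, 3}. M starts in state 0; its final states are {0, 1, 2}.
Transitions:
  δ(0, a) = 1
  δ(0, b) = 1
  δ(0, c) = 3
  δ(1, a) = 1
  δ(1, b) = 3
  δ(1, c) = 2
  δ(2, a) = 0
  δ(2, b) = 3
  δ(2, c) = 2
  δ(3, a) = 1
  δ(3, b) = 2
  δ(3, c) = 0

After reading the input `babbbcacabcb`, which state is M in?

0 --b--> 1
1 --a--> 1
1 --b--> 3
3 --b--> 2
2 --b--> 3
3 --c--> 0
0 --a--> 1
1 --c--> 2
2 --a--> 0
0 --b--> 1
1 --c--> 2
2 --b--> 3

3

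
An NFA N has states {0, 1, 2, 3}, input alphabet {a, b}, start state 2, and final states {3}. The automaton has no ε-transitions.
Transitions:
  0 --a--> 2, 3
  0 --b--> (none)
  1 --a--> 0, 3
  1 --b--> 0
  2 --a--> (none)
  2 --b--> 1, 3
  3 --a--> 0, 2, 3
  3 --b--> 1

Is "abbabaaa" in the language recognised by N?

Start: {2}
read a: {}
The reachable set is empty and stays empty for the remaining 7 symbols.
Reachable ∩ accepting = {} — empty.

rejected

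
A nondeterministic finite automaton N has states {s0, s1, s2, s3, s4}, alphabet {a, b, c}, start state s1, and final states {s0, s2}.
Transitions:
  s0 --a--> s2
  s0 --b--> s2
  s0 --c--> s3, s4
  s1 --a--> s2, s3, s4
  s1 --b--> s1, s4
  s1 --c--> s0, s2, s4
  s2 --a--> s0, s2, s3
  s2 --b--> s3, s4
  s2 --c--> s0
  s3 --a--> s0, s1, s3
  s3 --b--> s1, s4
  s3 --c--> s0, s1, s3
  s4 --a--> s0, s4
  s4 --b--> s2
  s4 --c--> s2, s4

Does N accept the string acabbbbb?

Start: {s1}
read a: {s2, s3, s4}
read c: {s0, s1, s2, s3, s4}
read a: {s0, s1, s2, s3, s4}
read b: {s1, s2, s3, s4}
read b: {s1, s2, s3, s4}
read b: {s1, s2, s3, s4}
read b: {s1, s2, s3, s4}
read b: {s1, s2, s3, s4}
Reachable ∩ accepting = {s2} — nonempty.

accepted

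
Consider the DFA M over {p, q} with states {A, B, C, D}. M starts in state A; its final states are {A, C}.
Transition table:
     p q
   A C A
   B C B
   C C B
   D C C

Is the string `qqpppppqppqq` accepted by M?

A --q--> A
A --q--> A
A --p--> C
C --p--> C
C --p--> C
C --p--> C
C --p--> C
C --q--> B
B --p--> C
C --p--> C
C --q--> B
B --q--> B
End in state B, which is not an accepting state.

rejected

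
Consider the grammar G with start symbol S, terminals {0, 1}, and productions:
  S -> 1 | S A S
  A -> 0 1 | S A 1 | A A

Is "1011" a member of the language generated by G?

S ⇒ SAS ⇒ 1AS ⇒ 101S ⇒ 1011

yes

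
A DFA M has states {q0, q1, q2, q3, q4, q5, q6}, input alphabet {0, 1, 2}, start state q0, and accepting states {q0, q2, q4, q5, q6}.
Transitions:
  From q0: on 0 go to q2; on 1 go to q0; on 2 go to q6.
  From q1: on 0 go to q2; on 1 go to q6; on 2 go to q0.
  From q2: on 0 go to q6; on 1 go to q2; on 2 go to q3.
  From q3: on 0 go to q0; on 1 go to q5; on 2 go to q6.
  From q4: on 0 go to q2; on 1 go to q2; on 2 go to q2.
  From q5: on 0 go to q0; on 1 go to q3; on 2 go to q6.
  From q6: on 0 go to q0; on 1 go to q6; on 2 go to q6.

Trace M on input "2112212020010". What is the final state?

q6

q0 --2--> q6
q6 --1--> q6
q6 --1--> q6
q6 --2--> q6
q6 --2--> q6
q6 --1--> q6
q6 --2--> q6
q6 --0--> q0
q0 --2--> q6
q6 --0--> q0
q0 --0--> q2
q2 --1--> q2
q2 --0--> q6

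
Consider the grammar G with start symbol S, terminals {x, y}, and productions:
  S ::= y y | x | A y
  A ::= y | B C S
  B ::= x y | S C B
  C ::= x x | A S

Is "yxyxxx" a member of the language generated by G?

no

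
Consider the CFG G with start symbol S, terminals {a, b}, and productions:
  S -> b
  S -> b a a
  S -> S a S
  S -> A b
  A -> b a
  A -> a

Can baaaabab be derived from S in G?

S ⇒ SaS ⇒ baaaS ⇒ baaaSaS ⇒ baaaAbaS ⇒ baaaabaS ⇒ baaaabab

yes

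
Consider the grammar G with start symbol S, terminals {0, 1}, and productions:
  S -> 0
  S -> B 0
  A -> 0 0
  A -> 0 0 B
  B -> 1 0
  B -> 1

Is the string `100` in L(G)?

yes

S ⇒ B0 ⇒ 100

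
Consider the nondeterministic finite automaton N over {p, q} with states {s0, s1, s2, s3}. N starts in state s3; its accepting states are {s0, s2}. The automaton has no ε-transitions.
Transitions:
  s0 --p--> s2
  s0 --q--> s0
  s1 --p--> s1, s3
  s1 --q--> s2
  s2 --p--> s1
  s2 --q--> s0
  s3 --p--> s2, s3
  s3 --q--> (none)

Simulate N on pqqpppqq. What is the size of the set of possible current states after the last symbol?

1

Start: {s3}
read p: {s2, s3}
read q: {s0}
read q: {s0}
read p: {s2}
read p: {s1}
read p: {s1, s3}
read q: {s2}
read q: {s0}
Final reachable set {s0} has 1 state.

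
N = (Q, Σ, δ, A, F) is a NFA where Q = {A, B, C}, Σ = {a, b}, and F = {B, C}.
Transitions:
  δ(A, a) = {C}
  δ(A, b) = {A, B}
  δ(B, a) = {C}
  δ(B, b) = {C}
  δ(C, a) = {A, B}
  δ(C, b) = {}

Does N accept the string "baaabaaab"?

rejected

Start: {A}
read b: {A, B}
read a: {C}
read a: {A, B}
read a: {C}
read b: {}
The reachable set is empty and stays empty for the remaining 4 symbols.
Reachable ∩ accepting = {} — empty.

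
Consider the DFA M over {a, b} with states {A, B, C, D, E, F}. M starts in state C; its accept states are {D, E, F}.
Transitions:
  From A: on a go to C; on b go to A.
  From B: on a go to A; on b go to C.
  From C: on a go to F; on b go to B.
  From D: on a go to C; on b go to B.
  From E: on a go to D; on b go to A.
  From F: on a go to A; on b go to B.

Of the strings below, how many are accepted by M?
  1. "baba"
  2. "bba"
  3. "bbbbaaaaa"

1

"baba": rejected
"bba": accepted
"bbbbaaaaa": rejected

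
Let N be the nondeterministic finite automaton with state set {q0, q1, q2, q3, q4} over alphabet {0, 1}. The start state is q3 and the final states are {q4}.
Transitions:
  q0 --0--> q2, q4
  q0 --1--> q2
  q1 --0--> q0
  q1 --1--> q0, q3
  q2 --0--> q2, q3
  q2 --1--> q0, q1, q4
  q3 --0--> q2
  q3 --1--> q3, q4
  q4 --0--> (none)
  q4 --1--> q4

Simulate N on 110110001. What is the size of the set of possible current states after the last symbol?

4

Start: {q3}
read 1: {q3, q4}
read 1: {q3, q4}
read 0: {q2}
read 1: {q0, q1, q4}
read 1: {q0, q2, q3, q4}
read 0: {q2, q3, q4}
read 0: {q2, q3}
read 0: {q2, q3}
read 1: {q0, q1, q3, q4}
Final reachable set {q0, q1, q3, q4} has 4 states.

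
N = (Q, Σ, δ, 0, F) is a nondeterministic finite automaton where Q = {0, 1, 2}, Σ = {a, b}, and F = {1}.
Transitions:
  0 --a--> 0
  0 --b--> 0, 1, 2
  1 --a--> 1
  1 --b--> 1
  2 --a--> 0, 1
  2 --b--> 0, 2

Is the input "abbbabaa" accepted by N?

Start: {0}
read a: {0}
read b: {0, 1, 2}
read b: {0, 1, 2}
read b: {0, 1, 2}
read a: {0, 1}
read b: {0, 1, 2}
read a: {0, 1}
read a: {0, 1}
Reachable ∩ accepting = {1} — nonempty.

accepted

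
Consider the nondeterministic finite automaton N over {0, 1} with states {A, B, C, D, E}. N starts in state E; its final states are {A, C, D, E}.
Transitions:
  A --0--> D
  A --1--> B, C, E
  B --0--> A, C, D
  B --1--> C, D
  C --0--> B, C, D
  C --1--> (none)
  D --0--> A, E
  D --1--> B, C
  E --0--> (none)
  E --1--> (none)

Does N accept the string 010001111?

Start: {E}
read 0: {}
The reachable set is empty and stays empty for the remaining 8 symbols.
Reachable ∩ accepting = {} — empty.

rejected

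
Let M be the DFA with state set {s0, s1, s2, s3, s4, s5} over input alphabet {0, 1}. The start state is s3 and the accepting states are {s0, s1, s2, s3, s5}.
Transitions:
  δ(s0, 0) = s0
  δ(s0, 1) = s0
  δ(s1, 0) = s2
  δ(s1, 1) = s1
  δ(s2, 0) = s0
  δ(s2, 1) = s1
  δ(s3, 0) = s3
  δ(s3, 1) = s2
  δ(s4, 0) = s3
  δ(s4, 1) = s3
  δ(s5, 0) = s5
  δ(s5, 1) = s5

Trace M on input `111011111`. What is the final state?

s1

s3 --1--> s2
s2 --1--> s1
s1 --1--> s1
s1 --0--> s2
s2 --1--> s1
s1 --1--> s1
s1 --1--> s1
s1 --1--> s1
s1 --1--> s1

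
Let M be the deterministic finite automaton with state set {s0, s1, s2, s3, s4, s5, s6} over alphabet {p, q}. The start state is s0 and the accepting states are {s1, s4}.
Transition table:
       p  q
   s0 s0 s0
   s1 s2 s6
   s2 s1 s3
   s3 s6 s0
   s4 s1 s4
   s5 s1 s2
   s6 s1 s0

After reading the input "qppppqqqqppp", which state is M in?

s0 --q--> s0
s0 --p--> s0
s0 --p--> s0
s0 --p--> s0
s0 --p--> s0
s0 --q--> s0
s0 --q--> s0
s0 --q--> s0
s0 --q--> s0
s0 --p--> s0
s0 --p--> s0
s0 --p--> s0

s0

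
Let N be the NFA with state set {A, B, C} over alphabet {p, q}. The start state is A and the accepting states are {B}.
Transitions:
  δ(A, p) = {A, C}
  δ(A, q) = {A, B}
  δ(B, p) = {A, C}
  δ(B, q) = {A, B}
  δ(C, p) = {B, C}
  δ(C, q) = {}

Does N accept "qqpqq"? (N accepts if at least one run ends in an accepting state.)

accepted

Start: {A}
read q: {A, B}
read q: {A, B}
read p: {A, C}
read q: {A, B}
read q: {A, B}
Reachable ∩ accepting = {B} — nonempty.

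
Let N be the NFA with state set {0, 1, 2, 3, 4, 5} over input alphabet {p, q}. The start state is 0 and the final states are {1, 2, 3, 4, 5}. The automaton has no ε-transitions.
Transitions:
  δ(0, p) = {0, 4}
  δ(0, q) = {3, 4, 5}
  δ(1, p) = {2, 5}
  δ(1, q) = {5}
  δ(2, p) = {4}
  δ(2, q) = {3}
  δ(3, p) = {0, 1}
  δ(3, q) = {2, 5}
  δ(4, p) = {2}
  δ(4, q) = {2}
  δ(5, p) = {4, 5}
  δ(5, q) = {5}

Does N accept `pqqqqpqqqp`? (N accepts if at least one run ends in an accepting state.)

Start: {0}
read p: {0, 4}
read q: {2, 3, 4, 5}
read q: {2, 3, 5}
read q: {2, 3, 5}
read q: {2, 3, 5}
read p: {0, 1, 4, 5}
read q: {2, 3, 4, 5}
read q: {2, 3, 5}
read q: {2, 3, 5}
read p: {0, 1, 4, 5}
Reachable ∩ accepting = {1, 4, 5} — nonempty.

accepted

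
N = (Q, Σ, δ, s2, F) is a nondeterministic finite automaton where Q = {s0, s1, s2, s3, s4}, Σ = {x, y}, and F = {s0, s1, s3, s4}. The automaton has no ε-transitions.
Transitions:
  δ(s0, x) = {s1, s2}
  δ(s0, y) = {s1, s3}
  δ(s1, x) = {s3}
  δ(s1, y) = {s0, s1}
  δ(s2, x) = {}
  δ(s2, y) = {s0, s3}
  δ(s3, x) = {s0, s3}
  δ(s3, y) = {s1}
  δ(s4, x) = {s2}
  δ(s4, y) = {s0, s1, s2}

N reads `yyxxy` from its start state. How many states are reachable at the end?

Start: {s2}
read y: {s0, s3}
read y: {s1, s3}
read x: {s0, s3}
read x: {s0, s1, s2, s3}
read y: {s0, s1, s3}
Final reachable set {s0, s1, s3} has 3 states.

3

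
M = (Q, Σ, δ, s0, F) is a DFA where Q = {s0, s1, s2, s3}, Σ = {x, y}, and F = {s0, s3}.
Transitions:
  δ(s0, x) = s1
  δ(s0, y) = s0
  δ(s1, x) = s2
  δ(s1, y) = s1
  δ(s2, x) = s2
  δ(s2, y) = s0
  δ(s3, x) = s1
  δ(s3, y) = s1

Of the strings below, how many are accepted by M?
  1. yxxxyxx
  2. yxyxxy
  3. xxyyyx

1

yxxxyxx: rejected
yxyxxy: accepted
xxyyyx: rejected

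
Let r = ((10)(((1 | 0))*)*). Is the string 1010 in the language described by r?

yes

Split as 10·10: (10) matches 10 and (((1|0))*)* matches 10.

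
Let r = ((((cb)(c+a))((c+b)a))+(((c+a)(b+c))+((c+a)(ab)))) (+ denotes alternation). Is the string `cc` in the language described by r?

The right alternative (((c+a)(b+c))+((c+a)(ab))) matches cc.

yes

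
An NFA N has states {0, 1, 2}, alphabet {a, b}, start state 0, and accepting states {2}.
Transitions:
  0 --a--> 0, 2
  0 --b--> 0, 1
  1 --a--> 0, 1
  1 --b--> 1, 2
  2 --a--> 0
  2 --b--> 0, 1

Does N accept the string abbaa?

Start: {0}
read a: {0, 2}
read b: {0, 1}
read b: {0, 1, 2}
read a: {0, 1, 2}
read a: {0, 1, 2}
Reachable ∩ accepting = {2} — nonempty.

accepted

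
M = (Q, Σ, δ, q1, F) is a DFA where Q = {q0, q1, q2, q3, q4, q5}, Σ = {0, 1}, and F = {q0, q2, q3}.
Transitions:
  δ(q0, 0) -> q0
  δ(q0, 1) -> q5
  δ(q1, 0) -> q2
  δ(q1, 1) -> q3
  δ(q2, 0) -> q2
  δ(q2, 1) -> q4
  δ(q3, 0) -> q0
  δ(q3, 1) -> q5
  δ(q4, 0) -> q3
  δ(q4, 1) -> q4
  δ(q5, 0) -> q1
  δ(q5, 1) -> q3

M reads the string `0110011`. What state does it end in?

q3

q1 --0--> q2
q2 --1--> q4
q4 --1--> q4
q4 --0--> q3
q3 --0--> q0
q0 --1--> q5
q5 --1--> q3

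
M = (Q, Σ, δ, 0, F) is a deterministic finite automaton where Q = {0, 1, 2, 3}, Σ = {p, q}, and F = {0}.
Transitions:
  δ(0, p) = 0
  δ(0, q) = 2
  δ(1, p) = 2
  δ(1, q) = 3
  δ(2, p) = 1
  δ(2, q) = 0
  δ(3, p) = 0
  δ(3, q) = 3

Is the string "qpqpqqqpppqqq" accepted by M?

rejected

0 --q--> 2
2 --p--> 1
1 --q--> 3
3 --p--> 0
0 --q--> 2
2 --q--> 0
0 --q--> 2
2 --p--> 1
1 --p--> 2
2 --p--> 1
1 --q--> 3
3 --q--> 3
3 --q--> 3
End in state 3, which is not an accepting state.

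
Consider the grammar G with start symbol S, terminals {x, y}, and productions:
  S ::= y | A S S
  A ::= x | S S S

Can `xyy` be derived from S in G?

S ⇒ ASS ⇒ xSS ⇒ xyS ⇒ xyy

yes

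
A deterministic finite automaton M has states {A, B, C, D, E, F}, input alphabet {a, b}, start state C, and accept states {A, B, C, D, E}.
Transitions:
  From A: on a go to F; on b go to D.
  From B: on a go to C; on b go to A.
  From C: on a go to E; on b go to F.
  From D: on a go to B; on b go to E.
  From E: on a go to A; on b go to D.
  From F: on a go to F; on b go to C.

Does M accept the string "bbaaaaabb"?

C --b--> F
F --b--> C
C --a--> E
E --a--> A
A --a--> F
F --a--> F
F --a--> F
F --b--> C
C --b--> F
End in state F, which is not an accepting state.

rejected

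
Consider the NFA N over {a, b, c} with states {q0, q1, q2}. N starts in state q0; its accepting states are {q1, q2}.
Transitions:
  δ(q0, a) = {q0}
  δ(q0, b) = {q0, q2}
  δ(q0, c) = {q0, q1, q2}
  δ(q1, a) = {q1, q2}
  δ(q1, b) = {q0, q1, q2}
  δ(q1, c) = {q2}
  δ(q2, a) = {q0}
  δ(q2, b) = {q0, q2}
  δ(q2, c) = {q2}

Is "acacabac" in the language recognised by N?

Start: {q0}
read a: {q0}
read c: {q0, q1, q2}
read a: {q0, q1, q2}
read c: {q0, q1, q2}
read a: {q0, q1, q2}
read b: {q0, q1, q2}
read a: {q0, q1, q2}
read c: {q0, q1, q2}
Reachable ∩ accepting = {q1, q2} — nonempty.

accepted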